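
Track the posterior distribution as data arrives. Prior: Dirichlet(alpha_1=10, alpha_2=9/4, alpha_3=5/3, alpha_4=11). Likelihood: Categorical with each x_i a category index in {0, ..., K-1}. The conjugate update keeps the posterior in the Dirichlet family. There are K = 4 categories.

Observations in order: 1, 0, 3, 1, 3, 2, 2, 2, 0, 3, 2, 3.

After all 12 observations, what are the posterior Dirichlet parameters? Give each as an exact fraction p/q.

alpha_1=12, alpha_2=17/4, alpha_3=17/3, alpha_4=15

obs 1: x=1 → posterior Dirichlet(10, 13/4, 5/3, 11)
obs 2: x=0 → posterior Dirichlet(11, 13/4, 5/3, 11)
obs 3: x=3 → posterior Dirichlet(11, 13/4, 5/3, 12)
obs 4: x=1 → posterior Dirichlet(11, 17/4, 5/3, 12)
obs 5: x=3 → posterior Dirichlet(11, 17/4, 5/3, 13)
obs 6: x=2 → posterior Dirichlet(11, 17/4, 8/3, 13)
obs 7: x=2 → posterior Dirichlet(11, 17/4, 11/3, 13)
obs 8: x=2 → posterior Dirichlet(11, 17/4, 14/3, 13)
obs 9: x=0 → posterior Dirichlet(12, 17/4, 14/3, 13)
obs 10: x=3 → posterior Dirichlet(12, 17/4, 14/3, 14)
obs 11: x=2 → posterior Dirichlet(12, 17/4, 17/3, 14)
obs 12: x=3 → posterior Dirichlet(12, 17/4, 17/3, 15)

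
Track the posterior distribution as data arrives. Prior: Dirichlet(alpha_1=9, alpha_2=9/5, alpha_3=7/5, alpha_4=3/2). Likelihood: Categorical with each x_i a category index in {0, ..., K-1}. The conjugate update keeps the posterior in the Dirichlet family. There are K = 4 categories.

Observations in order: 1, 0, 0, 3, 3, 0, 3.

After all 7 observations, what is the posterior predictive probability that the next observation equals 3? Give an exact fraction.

5/23

obs 1: x=1 → posterior Dirichlet(9, 14/5, 7/5, 3/2)
obs 2: x=0 → posterior Dirichlet(10, 14/5, 7/5, 3/2)
obs 3: x=0 → posterior Dirichlet(11, 14/5, 7/5, 3/2)
obs 4: x=3 → posterior Dirichlet(11, 14/5, 7/5, 5/2)
obs 5: x=3 → posterior Dirichlet(11, 14/5, 7/5, 7/2)
obs 6: x=0 → posterior Dirichlet(12, 14/5, 7/5, 7/2)
obs 7: x=3 → posterior Dirichlet(12, 14/5, 7/5, 9/2)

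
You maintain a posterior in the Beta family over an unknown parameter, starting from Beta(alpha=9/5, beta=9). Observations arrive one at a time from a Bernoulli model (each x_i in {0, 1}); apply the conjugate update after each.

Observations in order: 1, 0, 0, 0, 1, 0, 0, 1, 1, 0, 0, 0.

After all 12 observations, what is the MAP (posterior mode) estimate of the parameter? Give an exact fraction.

obs 1: x=1 → posterior Beta(14/5, 9)
obs 2: x=0 → posterior Beta(14/5, 10)
obs 3: x=0 → posterior Beta(14/5, 11)
obs 4: x=0 → posterior Beta(14/5, 12)
obs 5: x=1 → posterior Beta(19/5, 12)
obs 6: x=0 → posterior Beta(19/5, 13)
obs 7: x=0 → posterior Beta(19/5, 14)
obs 8: x=1 → posterior Beta(24/5, 14)
obs 9: x=1 → posterior Beta(29/5, 14)
obs 10: x=0 → posterior Beta(29/5, 15)
obs 11: x=0 → posterior Beta(29/5, 16)
obs 12: x=0 → posterior Beta(29/5, 17)

3/13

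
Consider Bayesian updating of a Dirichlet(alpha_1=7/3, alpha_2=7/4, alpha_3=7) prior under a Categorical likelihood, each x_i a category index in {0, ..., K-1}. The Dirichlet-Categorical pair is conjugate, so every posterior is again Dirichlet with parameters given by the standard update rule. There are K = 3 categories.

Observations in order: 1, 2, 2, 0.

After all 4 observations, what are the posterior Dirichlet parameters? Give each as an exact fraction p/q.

obs 1: x=1 → posterior Dirichlet(7/3, 11/4, 7)
obs 2: x=2 → posterior Dirichlet(7/3, 11/4, 8)
obs 3: x=2 → posterior Dirichlet(7/3, 11/4, 9)
obs 4: x=0 → posterior Dirichlet(10/3, 11/4, 9)

alpha_1=10/3, alpha_2=11/4, alpha_3=9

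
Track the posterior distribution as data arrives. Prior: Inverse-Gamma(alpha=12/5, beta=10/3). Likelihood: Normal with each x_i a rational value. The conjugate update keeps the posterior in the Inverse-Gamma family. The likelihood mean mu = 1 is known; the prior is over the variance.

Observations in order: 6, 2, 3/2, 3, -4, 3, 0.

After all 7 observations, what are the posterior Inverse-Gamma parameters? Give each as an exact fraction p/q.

alpha=59/10, beta=803/24

obs 1: x=6 → posterior Inverse-Gamma(29/10, 95/6)
obs 2: x=2 → posterior Inverse-Gamma(17/5, 49/3)
obs 3: x=3/2 → posterior Inverse-Gamma(39/10, 395/24)
obs 4: x=3 → posterior Inverse-Gamma(22/5, 443/24)
obs 5: x=-4 → posterior Inverse-Gamma(49/10, 743/24)
obs 6: x=3 → posterior Inverse-Gamma(27/5, 791/24)
obs 7: x=0 → posterior Inverse-Gamma(59/10, 803/24)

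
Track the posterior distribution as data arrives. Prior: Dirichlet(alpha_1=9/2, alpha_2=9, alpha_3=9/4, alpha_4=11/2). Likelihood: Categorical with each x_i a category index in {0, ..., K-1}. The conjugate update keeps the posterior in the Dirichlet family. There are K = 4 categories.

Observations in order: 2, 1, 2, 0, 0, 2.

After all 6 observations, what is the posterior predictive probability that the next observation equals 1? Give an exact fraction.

obs 1: x=2 → posterior Dirichlet(9/2, 9, 13/4, 11/2)
obs 2: x=1 → posterior Dirichlet(9/2, 10, 13/4, 11/2)
obs 3: x=2 → posterior Dirichlet(9/2, 10, 17/4, 11/2)
obs 4: x=0 → posterior Dirichlet(11/2, 10, 17/4, 11/2)
obs 5: x=0 → posterior Dirichlet(13/2, 10, 17/4, 11/2)
obs 6: x=2 → posterior Dirichlet(13/2, 10, 21/4, 11/2)

40/109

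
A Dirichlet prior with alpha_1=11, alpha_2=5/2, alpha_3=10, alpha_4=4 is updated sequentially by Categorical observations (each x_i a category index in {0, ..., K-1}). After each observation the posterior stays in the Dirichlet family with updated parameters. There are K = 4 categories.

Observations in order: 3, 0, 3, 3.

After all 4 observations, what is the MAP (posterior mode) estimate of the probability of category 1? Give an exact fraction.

obs 1: x=3 → posterior Dirichlet(11, 5/2, 10, 5)
obs 2: x=0 → posterior Dirichlet(12, 5/2, 10, 5)
obs 3: x=3 → posterior Dirichlet(12, 5/2, 10, 6)
obs 4: x=3 → posterior Dirichlet(12, 5/2, 10, 7)

3/55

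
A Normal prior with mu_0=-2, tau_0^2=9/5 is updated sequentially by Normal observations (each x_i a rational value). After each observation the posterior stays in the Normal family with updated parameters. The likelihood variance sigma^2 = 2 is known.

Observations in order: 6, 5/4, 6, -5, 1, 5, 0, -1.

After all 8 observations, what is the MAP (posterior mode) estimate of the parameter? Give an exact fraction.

obs 1: x=6 → posterior Normal(34/19, 18/19)
obs 2: x=5/4 → posterior Normal(181/112, 9/14)
obs 3: x=6 → posterior Normal(397/148, 18/37)
obs 4: x=-5 → posterior Normal(217/184, 9/23)
obs 5: x=1 → posterior Normal(23/20, 18/55)
obs 6: x=5 → posterior Normal(433/256, 9/32)
obs 7: x=0 → posterior Normal(433/292, 18/73)
obs 8: x=-1 → posterior Normal(397/328, 9/41)

397/328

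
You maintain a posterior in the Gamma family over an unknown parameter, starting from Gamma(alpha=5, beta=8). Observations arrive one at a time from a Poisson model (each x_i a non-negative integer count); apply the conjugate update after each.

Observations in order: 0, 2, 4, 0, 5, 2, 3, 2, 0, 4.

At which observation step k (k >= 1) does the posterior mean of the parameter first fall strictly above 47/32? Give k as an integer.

k = 10

obs 1: x=0 → posterior Gamma(5, 9)
obs 2: x=2 → posterior Gamma(7, 10)
obs 3: x=4 → posterior Gamma(11, 11)
obs 4: x=0 → posterior Gamma(11, 12)
obs 5: x=5 → posterior Gamma(16, 13)
obs 6: x=2 → posterior Gamma(18, 14)
obs 7: x=3 → posterior Gamma(21, 15)
obs 8: x=2 → posterior Gamma(23, 16)
obs 9: x=0 → posterior Gamma(23, 17)
obs 10: x=4 → posterior Gamma(27, 18)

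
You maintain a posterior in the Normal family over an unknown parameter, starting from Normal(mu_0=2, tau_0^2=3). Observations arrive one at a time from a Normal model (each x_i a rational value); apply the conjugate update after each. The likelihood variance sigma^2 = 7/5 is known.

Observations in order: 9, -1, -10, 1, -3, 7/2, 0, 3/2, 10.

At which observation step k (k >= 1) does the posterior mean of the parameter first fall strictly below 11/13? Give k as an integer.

k = 3

obs 1: x=9 → posterior Normal(149/22, 21/22)
obs 2: x=-1 → posterior Normal(134/37, 21/37)
obs 3: x=-10 → posterior Normal(-4/13, 21/52)
obs 4: x=1 → posterior Normal(-1/67, 21/67)
obs 5: x=-3 → posterior Normal(-23/41, 21/82)
obs 6: x=7/2 → posterior Normal(13/194, 21/97)
obs 7: x=0 → posterior Normal(13/224, 3/16)
obs 8: x=3/2 → posterior Normal(29/127, 21/127)
obs 9: x=10 → posterior Normal(179/142, 21/142)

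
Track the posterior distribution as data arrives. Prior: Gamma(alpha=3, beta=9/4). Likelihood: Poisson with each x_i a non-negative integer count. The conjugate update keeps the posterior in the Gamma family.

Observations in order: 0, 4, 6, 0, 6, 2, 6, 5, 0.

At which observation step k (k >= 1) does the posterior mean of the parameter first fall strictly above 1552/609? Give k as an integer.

k = 5

obs 1: x=0 → posterior Gamma(3, 13/4)
obs 2: x=4 → posterior Gamma(7, 17/4)
obs 3: x=6 → posterior Gamma(13, 21/4)
obs 4: x=0 → posterior Gamma(13, 25/4)
obs 5: x=6 → posterior Gamma(19, 29/4)
obs 6: x=2 → posterior Gamma(21, 33/4)
obs 7: x=6 → posterior Gamma(27, 37/4)
obs 8: x=5 → posterior Gamma(32, 41/4)
obs 9: x=0 → posterior Gamma(32, 45/4)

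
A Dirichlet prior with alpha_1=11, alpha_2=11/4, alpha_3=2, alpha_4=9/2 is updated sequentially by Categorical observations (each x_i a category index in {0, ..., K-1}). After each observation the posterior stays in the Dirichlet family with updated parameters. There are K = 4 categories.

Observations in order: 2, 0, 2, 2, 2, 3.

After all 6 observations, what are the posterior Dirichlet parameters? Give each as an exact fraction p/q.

obs 1: x=2 → posterior Dirichlet(11, 11/4, 3, 9/2)
obs 2: x=0 → posterior Dirichlet(12, 11/4, 3, 9/2)
obs 3: x=2 → posterior Dirichlet(12, 11/4, 4, 9/2)
obs 4: x=2 → posterior Dirichlet(12, 11/4, 5, 9/2)
obs 5: x=2 → posterior Dirichlet(12, 11/4, 6, 9/2)
obs 6: x=3 → posterior Dirichlet(12, 11/4, 6, 11/2)

alpha_1=12, alpha_2=11/4, alpha_3=6, alpha_4=11/2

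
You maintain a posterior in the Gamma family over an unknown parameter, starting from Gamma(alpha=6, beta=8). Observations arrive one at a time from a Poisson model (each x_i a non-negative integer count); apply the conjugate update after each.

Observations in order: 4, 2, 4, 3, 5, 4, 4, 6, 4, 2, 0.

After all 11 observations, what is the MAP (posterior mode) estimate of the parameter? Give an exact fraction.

obs 1: x=4 → posterior Gamma(10, 9)
obs 2: x=2 → posterior Gamma(12, 10)
obs 3: x=4 → posterior Gamma(16, 11)
obs 4: x=3 → posterior Gamma(19, 12)
obs 5: x=5 → posterior Gamma(24, 13)
obs 6: x=4 → posterior Gamma(28, 14)
obs 7: x=4 → posterior Gamma(32, 15)
obs 8: x=6 → posterior Gamma(38, 16)
obs 9: x=4 → posterior Gamma(42, 17)
obs 10: x=2 → posterior Gamma(44, 18)
obs 11: x=0 → posterior Gamma(44, 19)

43/19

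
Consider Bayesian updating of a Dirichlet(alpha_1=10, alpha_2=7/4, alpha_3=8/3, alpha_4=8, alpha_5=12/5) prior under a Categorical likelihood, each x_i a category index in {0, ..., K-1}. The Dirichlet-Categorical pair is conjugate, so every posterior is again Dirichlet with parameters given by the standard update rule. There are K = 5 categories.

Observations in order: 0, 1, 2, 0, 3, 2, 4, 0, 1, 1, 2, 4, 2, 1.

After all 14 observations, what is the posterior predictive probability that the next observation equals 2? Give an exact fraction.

obs 1: x=0 → posterior Dirichlet(11, 7/4, 8/3, 8, 12/5)
obs 2: x=1 → posterior Dirichlet(11, 11/4, 8/3, 8, 12/5)
obs 3: x=2 → posterior Dirichlet(11, 11/4, 11/3, 8, 12/5)
obs 4: x=0 → posterior Dirichlet(12, 11/4, 11/3, 8, 12/5)
obs 5: x=3 → posterior Dirichlet(12, 11/4, 11/3, 9, 12/5)
obs 6: x=2 → posterior Dirichlet(12, 11/4, 14/3, 9, 12/5)
obs 7: x=4 → posterior Dirichlet(12, 11/4, 14/3, 9, 17/5)
obs 8: x=0 → posterior Dirichlet(13, 11/4, 14/3, 9, 17/5)
obs 9: x=1 → posterior Dirichlet(13, 15/4, 14/3, 9, 17/5)
obs 10: x=1 → posterior Dirichlet(13, 19/4, 14/3, 9, 17/5)
obs 11: x=2 → posterior Dirichlet(13, 19/4, 17/3, 9, 17/5)
obs 12: x=4 → posterior Dirichlet(13, 19/4, 17/3, 9, 22/5)
obs 13: x=2 → posterior Dirichlet(13, 19/4, 20/3, 9, 22/5)
obs 14: x=1 → posterior Dirichlet(13, 23/4, 20/3, 9, 22/5)

400/2329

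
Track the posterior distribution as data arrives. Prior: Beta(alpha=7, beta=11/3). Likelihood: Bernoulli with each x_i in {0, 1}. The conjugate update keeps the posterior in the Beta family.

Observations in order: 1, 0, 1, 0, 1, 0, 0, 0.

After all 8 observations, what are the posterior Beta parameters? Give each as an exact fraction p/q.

obs 1: x=1 → posterior Beta(8, 11/3)
obs 2: x=0 → posterior Beta(8, 14/3)
obs 3: x=1 → posterior Beta(9, 14/3)
obs 4: x=0 → posterior Beta(9, 17/3)
obs 5: x=1 → posterior Beta(10, 17/3)
obs 6: x=0 → posterior Beta(10, 20/3)
obs 7: x=0 → posterior Beta(10, 23/3)
obs 8: x=0 → posterior Beta(10, 26/3)

alpha=10, beta=26/3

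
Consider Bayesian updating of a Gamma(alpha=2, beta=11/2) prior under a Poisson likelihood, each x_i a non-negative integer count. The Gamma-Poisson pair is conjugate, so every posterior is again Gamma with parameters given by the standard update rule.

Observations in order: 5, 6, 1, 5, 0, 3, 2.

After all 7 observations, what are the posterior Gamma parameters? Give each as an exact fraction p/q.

obs 1: x=5 → posterior Gamma(7, 13/2)
obs 2: x=6 → posterior Gamma(13, 15/2)
obs 3: x=1 → posterior Gamma(14, 17/2)
obs 4: x=5 → posterior Gamma(19, 19/2)
obs 5: x=0 → posterior Gamma(19, 21/2)
obs 6: x=3 → posterior Gamma(22, 23/2)
obs 7: x=2 → posterior Gamma(24, 25/2)

alpha=24, beta=25/2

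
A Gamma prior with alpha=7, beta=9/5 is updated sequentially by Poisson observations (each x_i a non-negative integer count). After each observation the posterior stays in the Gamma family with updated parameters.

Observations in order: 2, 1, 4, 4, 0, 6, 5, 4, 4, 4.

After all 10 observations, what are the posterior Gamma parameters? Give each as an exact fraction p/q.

alpha=41, beta=59/5

obs 1: x=2 → posterior Gamma(9, 14/5)
obs 2: x=1 → posterior Gamma(10, 19/5)
obs 3: x=4 → posterior Gamma(14, 24/5)
obs 4: x=4 → posterior Gamma(18, 29/5)
obs 5: x=0 → posterior Gamma(18, 34/5)
obs 6: x=6 → posterior Gamma(24, 39/5)
obs 7: x=5 → posterior Gamma(29, 44/5)
obs 8: x=4 → posterior Gamma(33, 49/5)
obs 9: x=4 → posterior Gamma(37, 54/5)
obs 10: x=4 → posterior Gamma(41, 59/5)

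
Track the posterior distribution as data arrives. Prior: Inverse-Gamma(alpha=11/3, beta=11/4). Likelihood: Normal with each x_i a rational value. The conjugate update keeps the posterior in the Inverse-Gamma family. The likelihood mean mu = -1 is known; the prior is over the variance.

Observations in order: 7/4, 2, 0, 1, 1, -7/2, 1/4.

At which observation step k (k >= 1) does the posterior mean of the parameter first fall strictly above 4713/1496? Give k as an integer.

k = 6

obs 1: x=7/4 → posterior Inverse-Gamma(25/6, 209/32)
obs 2: x=2 → posterior Inverse-Gamma(14/3, 353/32)
obs 3: x=0 → posterior Inverse-Gamma(31/6, 369/32)
obs 4: x=1 → posterior Inverse-Gamma(17/3, 433/32)
obs 5: x=1 → posterior Inverse-Gamma(37/6, 497/32)
obs 6: x=-7/2 → posterior Inverse-Gamma(20/3, 597/32)
obs 7: x=1/4 → posterior Inverse-Gamma(43/6, 311/16)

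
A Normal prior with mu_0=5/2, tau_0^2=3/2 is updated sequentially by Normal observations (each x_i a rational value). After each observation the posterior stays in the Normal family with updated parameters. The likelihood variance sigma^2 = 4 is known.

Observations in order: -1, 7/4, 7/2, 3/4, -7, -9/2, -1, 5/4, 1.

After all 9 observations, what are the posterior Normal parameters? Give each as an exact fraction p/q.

mu_0=17/140, tau_0^2=12/35

obs 1: x=-1 → posterior Normal(17/11, 12/11)
obs 2: x=7/4 → posterior Normal(89/56, 6/7)
obs 3: x=7/2 → posterior Normal(131/68, 12/17)
obs 4: x=3/4 → posterior Normal(7/4, 3/5)
obs 5: x=-7 → posterior Normal(14/23, 12/23)
obs 6: x=-9/2 → posterior Normal(1/52, 6/13)
obs 7: x=-1 → posterior Normal(-5/58, 12/29)
obs 8: x=5/4 → posterior Normal(5/128, 3/8)
obs 9: x=1 → posterior Normal(17/140, 12/35)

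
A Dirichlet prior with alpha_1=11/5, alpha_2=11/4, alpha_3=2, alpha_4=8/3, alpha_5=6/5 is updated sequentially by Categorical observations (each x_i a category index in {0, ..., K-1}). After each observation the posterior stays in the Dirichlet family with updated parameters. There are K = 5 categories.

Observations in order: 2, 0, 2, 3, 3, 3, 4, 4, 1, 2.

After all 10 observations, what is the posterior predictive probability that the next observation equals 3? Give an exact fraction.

obs 1: x=2 → posterior Dirichlet(11/5, 11/4, 3, 8/3, 6/5)
obs 2: x=0 → posterior Dirichlet(16/5, 11/4, 3, 8/3, 6/5)
obs 3: x=2 → posterior Dirichlet(16/5, 11/4, 4, 8/3, 6/5)
obs 4: x=3 → posterior Dirichlet(16/5, 11/4, 4, 11/3, 6/5)
obs 5: x=3 → posterior Dirichlet(16/5, 11/4, 4, 14/3, 6/5)
obs 6: x=3 → posterior Dirichlet(16/5, 11/4, 4, 17/3, 6/5)
obs 7: x=4 → posterior Dirichlet(16/5, 11/4, 4, 17/3, 11/5)
obs 8: x=4 → posterior Dirichlet(16/5, 11/4, 4, 17/3, 16/5)
obs 9: x=1 → posterior Dirichlet(16/5, 15/4, 4, 17/3, 16/5)
obs 10: x=2 → posterior Dirichlet(16/5, 15/4, 5, 17/3, 16/5)

340/1249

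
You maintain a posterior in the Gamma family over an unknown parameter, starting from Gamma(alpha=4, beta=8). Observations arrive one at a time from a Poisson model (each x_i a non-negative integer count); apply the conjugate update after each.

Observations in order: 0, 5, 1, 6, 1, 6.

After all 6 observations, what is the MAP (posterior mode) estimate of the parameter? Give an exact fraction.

obs 1: x=0 → posterior Gamma(4, 9)
obs 2: x=5 → posterior Gamma(9, 10)
obs 3: x=1 → posterior Gamma(10, 11)
obs 4: x=6 → posterior Gamma(16, 12)
obs 5: x=1 → posterior Gamma(17, 13)
obs 6: x=6 → posterior Gamma(23, 14)

11/7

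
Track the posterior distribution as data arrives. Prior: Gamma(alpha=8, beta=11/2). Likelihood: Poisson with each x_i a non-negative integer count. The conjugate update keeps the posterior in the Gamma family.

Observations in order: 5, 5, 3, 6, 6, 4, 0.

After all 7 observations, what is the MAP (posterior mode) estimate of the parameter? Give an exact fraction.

obs 1: x=5 → posterior Gamma(13, 13/2)
obs 2: x=5 → posterior Gamma(18, 15/2)
obs 3: x=3 → posterior Gamma(21, 17/2)
obs 4: x=6 → posterior Gamma(27, 19/2)
obs 5: x=6 → posterior Gamma(33, 21/2)
obs 6: x=4 → posterior Gamma(37, 23/2)
obs 7: x=0 → posterior Gamma(37, 25/2)

72/25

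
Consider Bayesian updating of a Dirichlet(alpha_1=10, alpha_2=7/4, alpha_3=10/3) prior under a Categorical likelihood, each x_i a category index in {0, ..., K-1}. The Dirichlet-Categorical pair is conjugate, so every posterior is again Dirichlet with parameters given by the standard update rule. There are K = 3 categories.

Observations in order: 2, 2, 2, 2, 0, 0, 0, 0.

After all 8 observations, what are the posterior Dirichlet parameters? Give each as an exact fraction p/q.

obs 1: x=2 → posterior Dirichlet(10, 7/4, 13/3)
obs 2: x=2 → posterior Dirichlet(10, 7/4, 16/3)
obs 3: x=2 → posterior Dirichlet(10, 7/4, 19/3)
obs 4: x=2 → posterior Dirichlet(10, 7/4, 22/3)
obs 5: x=0 → posterior Dirichlet(11, 7/4, 22/3)
obs 6: x=0 → posterior Dirichlet(12, 7/4, 22/3)
obs 7: x=0 → posterior Dirichlet(13, 7/4, 22/3)
obs 8: x=0 → posterior Dirichlet(14, 7/4, 22/3)

alpha_1=14, alpha_2=7/4, alpha_3=22/3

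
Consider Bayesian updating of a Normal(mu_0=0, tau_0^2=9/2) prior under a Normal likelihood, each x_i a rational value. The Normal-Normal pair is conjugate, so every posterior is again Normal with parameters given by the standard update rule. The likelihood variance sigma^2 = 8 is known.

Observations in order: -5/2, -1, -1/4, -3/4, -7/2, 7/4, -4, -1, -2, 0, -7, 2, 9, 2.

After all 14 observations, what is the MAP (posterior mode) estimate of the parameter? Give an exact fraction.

obs 1: x=-5/2 → posterior Normal(-9/10, 72/25)
obs 2: x=-1 → posterior Normal(-63/68, 36/17)
obs 3: x=-1/4 → posterior Normal(-135/172, 72/43)
obs 4: x=-3/4 → posterior Normal(-81/104, 18/13)
obs 5: x=-7/2 → posterior Normal(-72/61, 72/61)
obs 6: x=7/4 → posterior Normal(-45/56, 36/35)
obs 7: x=-4 → posterior Normal(-369/316, 72/79)
obs 8: x=-1 → posterior Normal(-405/352, 9/11)
obs 9: x=-2 → posterior Normal(-477/388, 72/97)
obs 10: x=0 → posterior Normal(-9/8, 36/53)
obs 11: x=-7 → posterior Normal(-729/460, 72/115)
obs 12: x=2 → posterior Normal(-657/496, 18/31)
obs 13: x=9 → posterior Normal(-333/532, 72/133)
obs 14: x=2 → posterior Normal(-261/568, 36/71)

-261/568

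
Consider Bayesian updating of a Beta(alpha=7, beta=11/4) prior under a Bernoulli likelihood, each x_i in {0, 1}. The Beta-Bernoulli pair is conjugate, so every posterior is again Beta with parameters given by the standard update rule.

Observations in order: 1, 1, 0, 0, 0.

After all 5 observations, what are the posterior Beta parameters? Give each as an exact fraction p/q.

alpha=9, beta=23/4

obs 1: x=1 → posterior Beta(8, 11/4)
obs 2: x=1 → posterior Beta(9, 11/4)
obs 3: x=0 → posterior Beta(9, 15/4)
obs 4: x=0 → posterior Beta(9, 19/4)
obs 5: x=0 → posterior Beta(9, 23/4)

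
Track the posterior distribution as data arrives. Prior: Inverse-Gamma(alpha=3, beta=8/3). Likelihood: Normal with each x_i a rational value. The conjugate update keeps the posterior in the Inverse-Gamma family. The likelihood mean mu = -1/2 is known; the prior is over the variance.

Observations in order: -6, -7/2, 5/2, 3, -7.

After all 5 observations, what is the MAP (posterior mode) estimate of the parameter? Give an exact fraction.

obs 1: x=-6 → posterior Inverse-Gamma(7/2, 427/24)
obs 2: x=-7/2 → posterior Inverse-Gamma(4, 535/24)
obs 3: x=5/2 → posterior Inverse-Gamma(9/2, 643/24)
obs 4: x=3 → posterior Inverse-Gamma(5, 395/12)
obs 5: x=-7 → posterior Inverse-Gamma(11/2, 1297/24)

1297/156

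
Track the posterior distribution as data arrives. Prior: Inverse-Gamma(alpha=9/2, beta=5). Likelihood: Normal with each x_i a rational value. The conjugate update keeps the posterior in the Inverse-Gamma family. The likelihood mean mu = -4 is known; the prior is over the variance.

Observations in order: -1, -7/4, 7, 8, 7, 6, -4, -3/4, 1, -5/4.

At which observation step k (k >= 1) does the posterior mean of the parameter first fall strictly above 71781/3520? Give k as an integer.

k = 4

obs 1: x=-1 → posterior Inverse-Gamma(5, 19/2)
obs 2: x=-7/4 → posterior Inverse-Gamma(11/2, 385/32)
obs 3: x=7 → posterior Inverse-Gamma(6, 2321/32)
obs 4: x=8 → posterior Inverse-Gamma(13/2, 4625/32)
obs 5: x=7 → posterior Inverse-Gamma(7, 6561/32)
obs 6: x=6 → posterior Inverse-Gamma(15/2, 8161/32)
obs 7: x=-4 → posterior Inverse-Gamma(8, 8161/32)
obs 8: x=-3/4 → posterior Inverse-Gamma(17/2, 4165/16)
obs 9: x=1 → posterior Inverse-Gamma(9, 4365/16)
obs 10: x=-5/4 → posterior Inverse-Gamma(19/2, 8851/32)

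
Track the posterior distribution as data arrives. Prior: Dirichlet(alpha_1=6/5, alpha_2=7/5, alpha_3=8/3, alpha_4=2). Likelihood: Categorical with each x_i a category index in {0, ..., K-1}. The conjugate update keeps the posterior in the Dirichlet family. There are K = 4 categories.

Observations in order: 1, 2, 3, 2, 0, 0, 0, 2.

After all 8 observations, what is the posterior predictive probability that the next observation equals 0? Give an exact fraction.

63/229

obs 1: x=1 → posterior Dirichlet(6/5, 12/5, 8/3, 2)
obs 2: x=2 → posterior Dirichlet(6/5, 12/5, 11/3, 2)
obs 3: x=3 → posterior Dirichlet(6/5, 12/5, 11/3, 3)
obs 4: x=2 → posterior Dirichlet(6/5, 12/5, 14/3, 3)
obs 5: x=0 → posterior Dirichlet(11/5, 12/5, 14/3, 3)
obs 6: x=0 → posterior Dirichlet(16/5, 12/5, 14/3, 3)
obs 7: x=0 → posterior Dirichlet(21/5, 12/5, 14/3, 3)
obs 8: x=2 → posterior Dirichlet(21/5, 12/5, 17/3, 3)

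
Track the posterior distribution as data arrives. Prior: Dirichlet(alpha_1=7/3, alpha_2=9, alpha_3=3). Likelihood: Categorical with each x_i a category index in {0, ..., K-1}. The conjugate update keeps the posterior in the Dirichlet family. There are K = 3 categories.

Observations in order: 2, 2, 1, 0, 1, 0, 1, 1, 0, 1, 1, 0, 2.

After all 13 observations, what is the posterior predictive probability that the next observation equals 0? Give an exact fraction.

obs 1: x=2 → posterior Dirichlet(7/3, 9, 4)
obs 2: x=2 → posterior Dirichlet(7/3, 9, 5)
obs 3: x=1 → posterior Dirichlet(7/3, 10, 5)
obs 4: x=0 → posterior Dirichlet(10/3, 10, 5)
obs 5: x=1 → posterior Dirichlet(10/3, 11, 5)
obs 6: x=0 → posterior Dirichlet(13/3, 11, 5)
obs 7: x=1 → posterior Dirichlet(13/3, 12, 5)
obs 8: x=1 → posterior Dirichlet(13/3, 13, 5)
obs 9: x=0 → posterior Dirichlet(16/3, 13, 5)
obs 10: x=1 → posterior Dirichlet(16/3, 14, 5)
obs 11: x=1 → posterior Dirichlet(16/3, 15, 5)
obs 12: x=0 → posterior Dirichlet(19/3, 15, 5)
obs 13: x=2 → posterior Dirichlet(19/3, 15, 6)

19/82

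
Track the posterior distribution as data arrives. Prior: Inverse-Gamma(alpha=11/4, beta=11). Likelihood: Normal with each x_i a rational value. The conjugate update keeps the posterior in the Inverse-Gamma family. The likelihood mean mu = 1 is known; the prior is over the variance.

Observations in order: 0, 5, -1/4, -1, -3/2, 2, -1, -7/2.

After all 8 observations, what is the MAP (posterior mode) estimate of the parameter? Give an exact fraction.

1217/248

obs 1: x=0 → posterior Inverse-Gamma(13/4, 23/2)
obs 2: x=5 → posterior Inverse-Gamma(15/4, 39/2)
obs 3: x=-1/4 → posterior Inverse-Gamma(17/4, 649/32)
obs 4: x=-1 → posterior Inverse-Gamma(19/4, 713/32)
obs 5: x=-3/2 → posterior Inverse-Gamma(21/4, 813/32)
obs 6: x=2 → posterior Inverse-Gamma(23/4, 829/32)
obs 7: x=-1 → posterior Inverse-Gamma(25/4, 893/32)
obs 8: x=-7/2 → posterior Inverse-Gamma(27/4, 1217/32)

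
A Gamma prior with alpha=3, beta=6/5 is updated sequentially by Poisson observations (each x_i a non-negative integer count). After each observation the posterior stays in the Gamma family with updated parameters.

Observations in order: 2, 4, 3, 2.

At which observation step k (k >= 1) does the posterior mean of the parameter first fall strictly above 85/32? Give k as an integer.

obs 1: x=2 → posterior Gamma(5, 11/5)
obs 2: x=4 → posterior Gamma(9, 16/5)
obs 3: x=3 → posterior Gamma(12, 21/5)
obs 4: x=2 → posterior Gamma(14, 26/5)

k = 2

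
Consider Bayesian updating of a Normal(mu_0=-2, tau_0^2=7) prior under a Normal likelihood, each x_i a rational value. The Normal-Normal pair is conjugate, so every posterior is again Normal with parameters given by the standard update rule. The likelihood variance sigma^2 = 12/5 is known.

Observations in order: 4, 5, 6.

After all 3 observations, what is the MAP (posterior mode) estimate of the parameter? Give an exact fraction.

obs 1: x=4 → posterior Normal(116/47, 84/47)
obs 2: x=5 → posterior Normal(291/82, 42/41)
obs 3: x=6 → posterior Normal(167/39, 28/39)

167/39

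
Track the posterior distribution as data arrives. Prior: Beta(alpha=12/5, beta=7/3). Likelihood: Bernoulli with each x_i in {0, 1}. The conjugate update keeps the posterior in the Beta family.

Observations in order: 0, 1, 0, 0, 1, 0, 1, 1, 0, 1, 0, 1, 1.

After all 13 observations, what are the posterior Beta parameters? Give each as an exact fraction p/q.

alpha=47/5, beta=25/3

obs 1: x=0 → posterior Beta(12/5, 10/3)
obs 2: x=1 → posterior Beta(17/5, 10/3)
obs 3: x=0 → posterior Beta(17/5, 13/3)
obs 4: x=0 → posterior Beta(17/5, 16/3)
obs 5: x=1 → posterior Beta(22/5, 16/3)
obs 6: x=0 → posterior Beta(22/5, 19/3)
obs 7: x=1 → posterior Beta(27/5, 19/3)
obs 8: x=1 → posterior Beta(32/5, 19/3)
obs 9: x=0 → posterior Beta(32/5, 22/3)
obs 10: x=1 → posterior Beta(37/5, 22/3)
obs 11: x=0 → posterior Beta(37/5, 25/3)
obs 12: x=1 → posterior Beta(42/5, 25/3)
obs 13: x=1 → posterior Beta(47/5, 25/3)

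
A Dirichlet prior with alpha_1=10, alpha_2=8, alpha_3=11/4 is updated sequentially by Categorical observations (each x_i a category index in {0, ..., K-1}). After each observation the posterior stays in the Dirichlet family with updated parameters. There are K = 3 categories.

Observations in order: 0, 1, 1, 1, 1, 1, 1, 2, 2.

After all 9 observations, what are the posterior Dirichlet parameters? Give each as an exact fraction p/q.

alpha_1=11, alpha_2=14, alpha_3=19/4

obs 1: x=0 → posterior Dirichlet(11, 8, 11/4)
obs 2: x=1 → posterior Dirichlet(11, 9, 11/4)
obs 3: x=1 → posterior Dirichlet(11, 10, 11/4)
obs 4: x=1 → posterior Dirichlet(11, 11, 11/4)
obs 5: x=1 → posterior Dirichlet(11, 12, 11/4)
obs 6: x=1 → posterior Dirichlet(11, 13, 11/4)
obs 7: x=1 → posterior Dirichlet(11, 14, 11/4)
obs 8: x=2 → posterior Dirichlet(11, 14, 15/4)
obs 9: x=2 → posterior Dirichlet(11, 14, 19/4)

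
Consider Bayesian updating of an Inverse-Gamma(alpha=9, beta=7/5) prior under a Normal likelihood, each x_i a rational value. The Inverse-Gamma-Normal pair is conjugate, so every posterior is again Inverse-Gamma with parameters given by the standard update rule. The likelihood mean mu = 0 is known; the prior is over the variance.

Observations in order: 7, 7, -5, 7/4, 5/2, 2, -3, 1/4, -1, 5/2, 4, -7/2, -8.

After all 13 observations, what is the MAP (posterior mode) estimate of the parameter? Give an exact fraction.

obs 1: x=7 → posterior Inverse-Gamma(19/2, 259/10)
obs 2: x=7 → posterior Inverse-Gamma(10, 252/5)
obs 3: x=-5 → posterior Inverse-Gamma(21/2, 629/10)
obs 4: x=7/4 → posterior Inverse-Gamma(11, 10309/160)
obs 5: x=5/2 → posterior Inverse-Gamma(23/2, 10809/160)
obs 6: x=2 → posterior Inverse-Gamma(12, 11129/160)
obs 7: x=-3 → posterior Inverse-Gamma(25/2, 11849/160)
obs 8: x=1/4 → posterior Inverse-Gamma(13, 5927/80)
obs 9: x=-1 → posterior Inverse-Gamma(27/2, 5967/80)
obs 10: x=5/2 → posterior Inverse-Gamma(14, 6217/80)
obs 11: x=4 → posterior Inverse-Gamma(29/2, 6857/80)
obs 12: x=-7/2 → posterior Inverse-Gamma(15, 7347/80)
obs 13: x=-8 → posterior Inverse-Gamma(31/2, 9907/80)

9907/1320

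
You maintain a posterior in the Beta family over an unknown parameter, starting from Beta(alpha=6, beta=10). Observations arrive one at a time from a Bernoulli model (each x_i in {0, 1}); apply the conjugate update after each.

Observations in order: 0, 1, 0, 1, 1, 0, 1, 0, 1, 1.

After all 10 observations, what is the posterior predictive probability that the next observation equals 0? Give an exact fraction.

7/13

obs 1: x=0 → posterior Beta(6, 11)
obs 2: x=1 → posterior Beta(7, 11)
obs 3: x=0 → posterior Beta(7, 12)
obs 4: x=1 → posterior Beta(8, 12)
obs 5: x=1 → posterior Beta(9, 12)
obs 6: x=0 → posterior Beta(9, 13)
obs 7: x=1 → posterior Beta(10, 13)
obs 8: x=0 → posterior Beta(10, 14)
obs 9: x=1 → posterior Beta(11, 14)
obs 10: x=1 → posterior Beta(12, 14)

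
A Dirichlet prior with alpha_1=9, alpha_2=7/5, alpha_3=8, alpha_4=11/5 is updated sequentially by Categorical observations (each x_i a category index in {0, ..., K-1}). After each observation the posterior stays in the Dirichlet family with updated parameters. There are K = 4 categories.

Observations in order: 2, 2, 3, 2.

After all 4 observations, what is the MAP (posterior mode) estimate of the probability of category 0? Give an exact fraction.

40/103

obs 1: x=2 → posterior Dirichlet(9, 7/5, 9, 11/5)
obs 2: x=2 → posterior Dirichlet(9, 7/5, 10, 11/5)
obs 3: x=3 → posterior Dirichlet(9, 7/5, 10, 16/5)
obs 4: x=2 → posterior Dirichlet(9, 7/5, 11, 16/5)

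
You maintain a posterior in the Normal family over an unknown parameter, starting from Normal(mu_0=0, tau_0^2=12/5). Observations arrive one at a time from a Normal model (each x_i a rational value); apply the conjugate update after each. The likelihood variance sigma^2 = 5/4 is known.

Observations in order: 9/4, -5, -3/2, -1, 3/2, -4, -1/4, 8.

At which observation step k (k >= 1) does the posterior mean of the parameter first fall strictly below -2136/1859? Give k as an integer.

k = 3

obs 1: x=9/4 → posterior Normal(108/73, 60/73)
obs 2: x=-5 → posterior Normal(-12/11, 60/121)
obs 3: x=-3/2 → posterior Normal(-204/169, 60/169)
obs 4: x=-1 → posterior Normal(-36/31, 60/217)
obs 5: x=3/2 → posterior Normal(-36/53, 12/53)
obs 6: x=-4 → posterior Normal(-372/313, 60/313)
obs 7: x=-1/4 → posterior Normal(-384/361, 60/361)
obs 8: x=8 → posterior Normal(0, 60/409)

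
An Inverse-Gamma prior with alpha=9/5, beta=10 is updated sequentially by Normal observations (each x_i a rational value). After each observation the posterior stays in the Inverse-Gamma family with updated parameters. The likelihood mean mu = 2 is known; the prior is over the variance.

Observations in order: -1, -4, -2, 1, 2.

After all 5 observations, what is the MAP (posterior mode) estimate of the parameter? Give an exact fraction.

410/53

obs 1: x=-1 → posterior Inverse-Gamma(23/10, 29/2)
obs 2: x=-4 → posterior Inverse-Gamma(14/5, 65/2)
obs 3: x=-2 → posterior Inverse-Gamma(33/10, 81/2)
obs 4: x=1 → posterior Inverse-Gamma(19/5, 41)
obs 5: x=2 → posterior Inverse-Gamma(43/10, 41)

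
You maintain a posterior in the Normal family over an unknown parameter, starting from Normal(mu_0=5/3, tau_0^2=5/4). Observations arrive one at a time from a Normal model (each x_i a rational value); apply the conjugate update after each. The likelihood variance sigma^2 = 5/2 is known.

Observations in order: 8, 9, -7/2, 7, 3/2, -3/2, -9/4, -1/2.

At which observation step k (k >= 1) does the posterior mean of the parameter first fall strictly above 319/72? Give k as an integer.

obs 1: x=8 → posterior Normal(34/9, 5/6)
obs 2: x=9 → posterior Normal(61/12, 5/8)
obs 3: x=-7/2 → posterior Normal(101/30, 1/2)
obs 4: x=7 → posterior Normal(143/36, 5/12)
obs 5: x=3/2 → posterior Normal(76/21, 5/14)
obs 6: x=-3/2 → posterior Normal(143/48, 5/16)
obs 7: x=-9/4 → posterior Normal(259/108, 5/18)
obs 8: x=-1/2 → posterior Normal(253/120, 1/4)

k = 2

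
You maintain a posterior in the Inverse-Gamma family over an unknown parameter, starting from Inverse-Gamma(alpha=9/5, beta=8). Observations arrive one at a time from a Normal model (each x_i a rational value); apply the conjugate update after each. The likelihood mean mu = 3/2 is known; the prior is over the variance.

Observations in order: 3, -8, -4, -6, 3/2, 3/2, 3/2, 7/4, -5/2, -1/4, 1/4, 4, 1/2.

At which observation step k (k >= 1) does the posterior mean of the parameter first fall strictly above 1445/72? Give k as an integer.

k = 2

obs 1: x=3 → posterior Inverse-Gamma(23/10, 73/8)
obs 2: x=-8 → posterior Inverse-Gamma(14/5, 217/4)
obs 3: x=-4 → posterior Inverse-Gamma(33/10, 555/8)
obs 4: x=-6 → posterior Inverse-Gamma(19/5, 195/2)
obs 5: x=3/2 → posterior Inverse-Gamma(43/10, 195/2)
obs 6: x=3/2 → posterior Inverse-Gamma(24/5, 195/2)
obs 7: x=3/2 → posterior Inverse-Gamma(53/10, 195/2)
obs 8: x=7/4 → posterior Inverse-Gamma(29/5, 3121/32)
obs 9: x=-5/2 → posterior Inverse-Gamma(63/10, 3377/32)
obs 10: x=-1/4 → posterior Inverse-Gamma(34/5, 1713/16)
obs 11: x=1/4 → posterior Inverse-Gamma(73/10, 3451/32)
obs 12: x=4 → posterior Inverse-Gamma(39/5, 3551/32)
obs 13: x=1/2 → posterior Inverse-Gamma(83/10, 3567/32)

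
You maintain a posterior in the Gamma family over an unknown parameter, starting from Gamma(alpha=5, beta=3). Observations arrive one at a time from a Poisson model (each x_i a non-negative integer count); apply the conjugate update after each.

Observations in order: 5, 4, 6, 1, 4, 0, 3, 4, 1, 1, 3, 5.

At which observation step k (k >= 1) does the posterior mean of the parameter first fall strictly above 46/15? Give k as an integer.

k = 3

obs 1: x=5 → posterior Gamma(10, 4)
obs 2: x=4 → posterior Gamma(14, 5)
obs 3: x=6 → posterior Gamma(20, 6)
obs 4: x=1 → posterior Gamma(21, 7)
obs 5: x=4 → posterior Gamma(25, 8)
obs 6: x=0 → posterior Gamma(25, 9)
obs 7: x=3 → posterior Gamma(28, 10)
obs 8: x=4 → posterior Gamma(32, 11)
obs 9: x=1 → posterior Gamma(33, 12)
obs 10: x=1 → posterior Gamma(34, 13)
obs 11: x=3 → posterior Gamma(37, 14)
obs 12: x=5 → posterior Gamma(42, 15)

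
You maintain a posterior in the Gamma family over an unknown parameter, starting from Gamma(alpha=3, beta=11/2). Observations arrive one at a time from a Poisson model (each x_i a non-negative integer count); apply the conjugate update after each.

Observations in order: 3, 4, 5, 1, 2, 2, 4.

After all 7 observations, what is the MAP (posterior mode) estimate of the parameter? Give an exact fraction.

46/25

obs 1: x=3 → posterior Gamma(6, 13/2)
obs 2: x=4 → posterior Gamma(10, 15/2)
obs 3: x=5 → posterior Gamma(15, 17/2)
obs 4: x=1 → posterior Gamma(16, 19/2)
obs 5: x=2 → posterior Gamma(18, 21/2)
obs 6: x=2 → posterior Gamma(20, 23/2)
obs 7: x=4 → posterior Gamma(24, 25/2)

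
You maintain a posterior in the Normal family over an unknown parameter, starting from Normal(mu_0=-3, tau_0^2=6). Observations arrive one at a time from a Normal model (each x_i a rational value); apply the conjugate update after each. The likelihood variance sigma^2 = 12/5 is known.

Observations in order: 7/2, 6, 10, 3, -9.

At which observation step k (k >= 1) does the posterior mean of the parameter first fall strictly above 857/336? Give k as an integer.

obs 1: x=7/2 → posterior Normal(23/14, 12/7)
obs 2: x=6 → posterior Normal(83/24, 1)
obs 3: x=10 → posterior Normal(183/34, 12/17)
obs 4: x=3 → posterior Normal(213/44, 6/11)
obs 5: x=-9 → posterior Normal(41/18, 4/9)

k = 2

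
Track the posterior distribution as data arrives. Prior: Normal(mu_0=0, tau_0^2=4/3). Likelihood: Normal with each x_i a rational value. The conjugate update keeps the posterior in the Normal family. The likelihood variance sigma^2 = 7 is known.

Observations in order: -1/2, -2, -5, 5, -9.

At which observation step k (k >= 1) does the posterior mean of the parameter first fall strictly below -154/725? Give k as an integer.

obs 1: x=-1/2 → posterior Normal(-2/25, 28/25)
obs 2: x=-2 → posterior Normal(-10/29, 28/29)
obs 3: x=-5 → posterior Normal(-10/11, 28/33)
obs 4: x=5 → posterior Normal(-10/37, 28/37)
obs 5: x=-9 → posterior Normal(-46/41, 28/41)

k = 2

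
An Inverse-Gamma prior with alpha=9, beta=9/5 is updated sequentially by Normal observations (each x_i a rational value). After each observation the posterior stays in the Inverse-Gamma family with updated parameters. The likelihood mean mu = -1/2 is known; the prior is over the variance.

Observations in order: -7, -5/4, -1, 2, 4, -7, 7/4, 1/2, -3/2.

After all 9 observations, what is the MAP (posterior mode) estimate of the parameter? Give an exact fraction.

obs 1: x=-7 → posterior Inverse-Gamma(19/2, 917/40)
obs 2: x=-5/4 → posterior Inverse-Gamma(10, 3713/160)
obs 3: x=-1 → posterior Inverse-Gamma(21/2, 3733/160)
obs 4: x=2 → posterior Inverse-Gamma(11, 4233/160)
obs 5: x=4 → posterior Inverse-Gamma(23/2, 5853/160)
obs 6: x=-7 → posterior Inverse-Gamma(12, 9233/160)
obs 7: x=7/4 → posterior Inverse-Gamma(25/2, 4819/80)
obs 8: x=1/2 → posterior Inverse-Gamma(13, 4859/80)
obs 9: x=-3/2 → posterior Inverse-Gamma(27/2, 4899/80)

4899/1160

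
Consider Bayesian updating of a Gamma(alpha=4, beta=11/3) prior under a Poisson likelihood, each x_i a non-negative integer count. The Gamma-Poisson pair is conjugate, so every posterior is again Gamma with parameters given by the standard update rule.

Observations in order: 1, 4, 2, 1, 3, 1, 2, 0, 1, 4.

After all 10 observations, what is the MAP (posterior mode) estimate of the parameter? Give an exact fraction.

66/41

obs 1: x=1 → posterior Gamma(5, 14/3)
obs 2: x=4 → posterior Gamma(9, 17/3)
obs 3: x=2 → posterior Gamma(11, 20/3)
obs 4: x=1 → posterior Gamma(12, 23/3)
obs 5: x=3 → posterior Gamma(15, 26/3)
obs 6: x=1 → posterior Gamma(16, 29/3)
obs 7: x=2 → posterior Gamma(18, 32/3)
obs 8: x=0 → posterior Gamma(18, 35/3)
obs 9: x=1 → posterior Gamma(19, 38/3)
obs 10: x=4 → posterior Gamma(23, 41/3)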